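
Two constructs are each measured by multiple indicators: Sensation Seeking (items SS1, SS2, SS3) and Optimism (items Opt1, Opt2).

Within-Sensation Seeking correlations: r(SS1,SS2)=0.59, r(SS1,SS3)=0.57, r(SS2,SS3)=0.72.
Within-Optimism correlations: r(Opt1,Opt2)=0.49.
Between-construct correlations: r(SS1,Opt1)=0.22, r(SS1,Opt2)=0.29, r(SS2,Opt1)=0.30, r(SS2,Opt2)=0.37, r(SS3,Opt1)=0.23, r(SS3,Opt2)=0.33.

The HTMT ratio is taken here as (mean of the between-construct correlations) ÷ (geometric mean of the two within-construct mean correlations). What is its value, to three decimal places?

Between-construct mean = 1.74/6 = 0.2900.
Mean within-SS = 1.88/3 = 0.6267; mean within-Opt = 0.49/1 = 0.4900.
Geometric mean = √(0.6267 × 0.4900) = 0.5542.
HTMT = 0.2900 / 0.5542 = 0.523.

0.523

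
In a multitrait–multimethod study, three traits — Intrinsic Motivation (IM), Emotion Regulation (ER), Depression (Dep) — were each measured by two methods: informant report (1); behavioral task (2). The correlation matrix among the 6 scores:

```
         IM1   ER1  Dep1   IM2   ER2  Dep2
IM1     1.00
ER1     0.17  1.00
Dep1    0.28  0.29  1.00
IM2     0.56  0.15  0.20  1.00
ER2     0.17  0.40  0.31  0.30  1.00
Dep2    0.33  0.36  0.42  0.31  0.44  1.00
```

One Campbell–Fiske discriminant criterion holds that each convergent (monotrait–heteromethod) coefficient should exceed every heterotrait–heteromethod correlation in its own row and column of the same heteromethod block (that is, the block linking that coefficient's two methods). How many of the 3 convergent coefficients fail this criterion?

0

Each convergent coefficient versus the relevant comparison correlations:
IM (methods 1·2): 0.56 vs {0.17, 0.15, 0.33, 0.20} → pass.
ER (methods 1·2): 0.40 vs {0.15, 0.17, 0.36, 0.31} → pass.
Dep (methods 1·2): 0.42 vs {0.20, 0.33, 0.31, 0.36} → pass.
0 of 3 fail.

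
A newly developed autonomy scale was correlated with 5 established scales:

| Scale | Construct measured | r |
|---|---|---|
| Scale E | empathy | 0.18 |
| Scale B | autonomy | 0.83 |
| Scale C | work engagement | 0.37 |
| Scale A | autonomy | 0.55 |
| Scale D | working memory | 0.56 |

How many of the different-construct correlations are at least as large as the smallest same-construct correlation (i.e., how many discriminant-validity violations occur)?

Convergent (same construct = autonomy): Scale B, Scale A.
Smallest convergent = 0.55. Discriminant values: 0.18, 0.37, 0.56; count ≥ 0.55 → 1.

1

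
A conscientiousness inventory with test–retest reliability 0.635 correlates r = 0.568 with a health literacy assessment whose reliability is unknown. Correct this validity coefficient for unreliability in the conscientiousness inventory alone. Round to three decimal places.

Single correction: r_c = r_obs / √r_xx = 0.568 / √0.635 = 0.568 / 0.7969 ≈ 0.713.

0.713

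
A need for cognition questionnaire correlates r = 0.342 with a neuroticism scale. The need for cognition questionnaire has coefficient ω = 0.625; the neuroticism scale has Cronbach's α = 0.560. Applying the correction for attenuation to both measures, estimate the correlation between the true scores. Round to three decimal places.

r_true = r_obs / √(r_xx · r_yy) = 0.342 / √(0.625 × 0.560) = 0.342 / √0.350000 = 0.342 / 0.5916 ≈ 0.578.

0.578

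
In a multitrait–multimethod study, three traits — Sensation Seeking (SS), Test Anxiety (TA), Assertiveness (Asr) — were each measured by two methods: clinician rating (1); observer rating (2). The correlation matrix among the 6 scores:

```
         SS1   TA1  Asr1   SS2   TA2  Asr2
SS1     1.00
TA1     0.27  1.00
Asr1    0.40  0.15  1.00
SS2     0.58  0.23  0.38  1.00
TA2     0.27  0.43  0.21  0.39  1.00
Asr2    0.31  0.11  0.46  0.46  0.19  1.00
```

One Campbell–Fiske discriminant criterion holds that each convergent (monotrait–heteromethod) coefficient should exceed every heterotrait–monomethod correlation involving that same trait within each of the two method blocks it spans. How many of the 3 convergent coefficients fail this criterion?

1

Convergent coefficients and their comparison sets:
SS (methods 1·2): 0.58 vs {0.27, 0.39, 0.40, 0.46} → pass.
TA (methods 1·2): 0.43 vs {0.27, 0.39, 0.15, 0.19} → pass.
Asr (methods 1·2): 0.46 vs {0.40, 0.46, 0.15, 0.19} → fail.
1 of 3 fail.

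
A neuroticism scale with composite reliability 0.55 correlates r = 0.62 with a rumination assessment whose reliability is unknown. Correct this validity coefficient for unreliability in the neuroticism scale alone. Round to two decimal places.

0.84

Single correction: r_c = r_obs / √r_xx = 0.62 / √0.55 = 0.62 / 0.7416 ≈ 0.84.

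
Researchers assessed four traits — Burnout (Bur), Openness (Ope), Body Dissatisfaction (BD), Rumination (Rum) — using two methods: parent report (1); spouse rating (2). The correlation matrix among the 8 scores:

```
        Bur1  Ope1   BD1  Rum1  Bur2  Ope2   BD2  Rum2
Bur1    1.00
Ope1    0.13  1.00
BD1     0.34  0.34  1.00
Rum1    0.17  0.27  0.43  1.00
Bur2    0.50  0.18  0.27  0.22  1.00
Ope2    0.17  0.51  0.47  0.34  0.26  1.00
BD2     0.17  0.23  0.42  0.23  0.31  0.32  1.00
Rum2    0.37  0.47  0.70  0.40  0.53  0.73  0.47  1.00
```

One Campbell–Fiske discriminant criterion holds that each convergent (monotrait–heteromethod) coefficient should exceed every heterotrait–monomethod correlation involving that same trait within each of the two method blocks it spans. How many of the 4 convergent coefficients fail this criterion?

Convergent coefficients and their comparison sets:
Bur (methods 1·2): 0.50 vs {0.13, 0.26, 0.34, 0.31, 0.17, 0.53} → fail.
Ope (methods 1·2): 0.51 vs {0.13, 0.26, 0.34, 0.32, 0.27, 0.73} → fail.
BD (methods 1·2): 0.42 vs {0.34, 0.31, 0.34, 0.32, 0.43, 0.47} → fail.
Rum (methods 1·2): 0.40 vs {0.17, 0.53, 0.27, 0.73, 0.43, 0.47} → fail.
4 of 4 fail.

4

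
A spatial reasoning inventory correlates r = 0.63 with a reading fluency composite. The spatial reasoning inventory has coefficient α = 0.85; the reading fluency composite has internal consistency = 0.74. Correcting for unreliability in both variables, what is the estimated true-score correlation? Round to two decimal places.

r_true = r_obs / √(r_xx · r_yy) = 0.63 / √(0.85 × 0.74) = 0.63 / √0.6290 = 0.63 / 0.7931 ≈ 0.79.

0.79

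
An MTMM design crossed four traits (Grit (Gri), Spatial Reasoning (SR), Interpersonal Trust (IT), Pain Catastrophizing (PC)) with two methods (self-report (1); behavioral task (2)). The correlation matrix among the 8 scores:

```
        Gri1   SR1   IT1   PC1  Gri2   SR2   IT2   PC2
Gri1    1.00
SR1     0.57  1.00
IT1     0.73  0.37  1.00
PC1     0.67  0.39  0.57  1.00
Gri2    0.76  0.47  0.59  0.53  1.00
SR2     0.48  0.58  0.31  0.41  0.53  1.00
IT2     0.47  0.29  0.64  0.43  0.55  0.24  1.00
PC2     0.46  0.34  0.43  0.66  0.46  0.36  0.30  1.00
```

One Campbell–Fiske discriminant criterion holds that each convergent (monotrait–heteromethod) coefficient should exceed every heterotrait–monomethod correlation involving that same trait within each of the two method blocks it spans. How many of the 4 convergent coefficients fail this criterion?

2

Checking each validity diagonal entry against its comparison values:
Gri (methods 1·2): 0.76 vs {0.57, 0.53, 0.73, 0.55, 0.67, 0.46} → pass.
SR (methods 1·2): 0.58 vs {0.57, 0.53, 0.37, 0.24, 0.39, 0.36} → pass.
IT (methods 1·2): 0.64 vs {0.73, 0.55, 0.37, 0.24, 0.57, 0.30} → fail.
PC (methods 1·2): 0.66 vs {0.67, 0.46, 0.39, 0.36, 0.57, 0.30} → fail.
2 of 4 fail.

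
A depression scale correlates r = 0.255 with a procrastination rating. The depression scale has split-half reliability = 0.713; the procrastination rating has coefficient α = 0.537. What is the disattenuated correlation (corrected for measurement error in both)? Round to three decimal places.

r_true = r_obs / √(r_xx · r_yy) = 0.255 / √(0.713 × 0.537) = 0.255 / √0.382881 = 0.255 / 0.6188 ≈ 0.412.

0.412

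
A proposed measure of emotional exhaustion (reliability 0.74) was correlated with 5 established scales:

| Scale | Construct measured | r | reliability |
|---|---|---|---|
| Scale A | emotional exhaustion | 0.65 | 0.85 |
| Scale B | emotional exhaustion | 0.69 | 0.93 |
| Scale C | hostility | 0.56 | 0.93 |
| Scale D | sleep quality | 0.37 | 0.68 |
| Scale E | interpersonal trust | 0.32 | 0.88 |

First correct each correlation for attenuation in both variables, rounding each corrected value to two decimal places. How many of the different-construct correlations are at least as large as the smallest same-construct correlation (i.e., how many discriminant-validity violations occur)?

Disattenuated r (r / √(r_scale · r_new)):
  Scale A (conv): 0.65 / √(0.85·0.74) = 0.82
  Scale B (conv): 0.69 / √(0.93·0.74) = 0.83
  Scale C (disc): 0.56 / √(0.93·0.74) = 0.68
  Scale D (disc): 0.37 / √(0.68·0.74) = 0.52
  Scale E (disc): 0.32 / √(0.88·0.74) = 0.40
Smallest convergent = 0.82. Discriminant values: 0.68, 0.52, 0.40; count ≥ 0.82 → 0.

0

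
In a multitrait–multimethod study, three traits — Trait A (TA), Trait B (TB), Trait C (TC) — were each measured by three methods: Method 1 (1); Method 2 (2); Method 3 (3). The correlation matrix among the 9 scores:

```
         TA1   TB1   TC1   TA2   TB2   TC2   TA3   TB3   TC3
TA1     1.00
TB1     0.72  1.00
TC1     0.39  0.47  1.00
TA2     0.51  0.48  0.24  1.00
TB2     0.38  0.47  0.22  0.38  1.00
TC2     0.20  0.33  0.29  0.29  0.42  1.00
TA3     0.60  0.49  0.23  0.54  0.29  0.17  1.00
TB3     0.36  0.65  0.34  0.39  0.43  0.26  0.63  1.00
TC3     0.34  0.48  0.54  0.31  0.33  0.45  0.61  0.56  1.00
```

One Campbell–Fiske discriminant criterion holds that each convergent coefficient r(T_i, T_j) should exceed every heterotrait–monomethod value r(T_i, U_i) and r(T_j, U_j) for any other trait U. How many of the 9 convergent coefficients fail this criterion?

9

Convergent coefficients and their comparison sets:
TA (methods 1·2): 0.51 vs {0.72, 0.38, 0.39, 0.29} → fail.
TA (methods 1·3): 0.60 vs {0.72, 0.63, 0.39, 0.61} → fail.
TA (methods 2·3): 0.54 vs {0.38, 0.63, 0.29, 0.61} → fail.
TB (methods 1·2): 0.47 vs {0.72, 0.38, 0.47, 0.42} → fail.
TB (methods 1·3): 0.65 vs {0.72, 0.63, 0.47, 0.56} → fail.
TB (methods 2·3): 0.43 vs {0.38, 0.63, 0.42, 0.56} → fail.
TC (methods 1·2): 0.29 vs {0.39, 0.29, 0.47, 0.42} → fail.
TC (methods 1·3): 0.54 vs {0.39, 0.61, 0.47, 0.56} → fail.
TC (methods 2·3): 0.45 vs {0.29, 0.61, 0.42, 0.56} → fail.
9 of 9 fail.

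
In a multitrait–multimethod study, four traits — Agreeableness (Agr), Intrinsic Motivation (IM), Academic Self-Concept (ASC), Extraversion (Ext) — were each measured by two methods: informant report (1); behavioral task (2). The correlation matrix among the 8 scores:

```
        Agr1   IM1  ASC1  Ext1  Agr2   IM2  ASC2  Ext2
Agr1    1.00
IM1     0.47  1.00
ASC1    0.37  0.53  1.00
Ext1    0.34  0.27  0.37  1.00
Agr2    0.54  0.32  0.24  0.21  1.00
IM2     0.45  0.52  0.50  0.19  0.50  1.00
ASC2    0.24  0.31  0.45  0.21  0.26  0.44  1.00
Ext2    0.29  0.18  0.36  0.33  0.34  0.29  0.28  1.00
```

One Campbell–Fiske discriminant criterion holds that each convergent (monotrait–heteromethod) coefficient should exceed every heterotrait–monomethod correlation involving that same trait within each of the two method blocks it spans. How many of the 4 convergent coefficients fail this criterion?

Checking each validity diagonal entry against its comparison values:
Agr (methods 1·2): 0.54 vs {0.47, 0.50, 0.37, 0.26, 0.34, 0.34} → pass.
IM (methods 1·2): 0.52 vs {0.47, 0.50, 0.53, 0.44, 0.27, 0.29} → fail.
ASC (methods 1·2): 0.45 vs {0.37, 0.26, 0.53, 0.44, 0.37, 0.28} → fail.
Ext (methods 1·2): 0.33 vs {0.34, 0.34, 0.27, 0.29, 0.37, 0.28} → fail.
3 of 4 fail.

3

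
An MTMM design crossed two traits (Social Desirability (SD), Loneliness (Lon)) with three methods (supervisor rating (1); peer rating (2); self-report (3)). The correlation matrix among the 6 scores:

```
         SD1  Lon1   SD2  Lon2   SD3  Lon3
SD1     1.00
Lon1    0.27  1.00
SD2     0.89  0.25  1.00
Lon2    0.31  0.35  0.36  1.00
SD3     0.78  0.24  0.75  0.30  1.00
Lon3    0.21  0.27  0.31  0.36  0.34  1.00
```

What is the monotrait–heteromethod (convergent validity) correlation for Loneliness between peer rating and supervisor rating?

0.35

Same trait (Lon), different methods: r(Lon2, Lon1) = 0.35.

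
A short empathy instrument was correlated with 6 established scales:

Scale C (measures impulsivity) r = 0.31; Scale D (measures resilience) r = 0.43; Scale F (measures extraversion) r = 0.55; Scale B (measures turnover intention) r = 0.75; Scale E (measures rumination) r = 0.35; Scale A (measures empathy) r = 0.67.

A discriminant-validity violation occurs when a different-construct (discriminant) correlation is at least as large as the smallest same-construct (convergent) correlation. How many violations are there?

1

Convergent (same construct = empathy): Scale A.
Smallest convergent = 0.67. Discriminant values: 0.31, 0.43, 0.55, 0.75, 0.35; count ≥ 0.67 → 1.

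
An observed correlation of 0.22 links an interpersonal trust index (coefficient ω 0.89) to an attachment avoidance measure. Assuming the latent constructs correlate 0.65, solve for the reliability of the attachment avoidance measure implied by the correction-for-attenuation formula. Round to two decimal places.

r_true = r_obs / √(r_xx · r_yy) ⇒ 0.65 = 0.22 / √(0.89 · r_yy).
√(0.89 · r_yy) = 0.22 / 0.65 = 0.3385; 0.89 · r_yy = 0.1146; r_yy = 0.1146 / 0.89 ≈ 0.13.

0.13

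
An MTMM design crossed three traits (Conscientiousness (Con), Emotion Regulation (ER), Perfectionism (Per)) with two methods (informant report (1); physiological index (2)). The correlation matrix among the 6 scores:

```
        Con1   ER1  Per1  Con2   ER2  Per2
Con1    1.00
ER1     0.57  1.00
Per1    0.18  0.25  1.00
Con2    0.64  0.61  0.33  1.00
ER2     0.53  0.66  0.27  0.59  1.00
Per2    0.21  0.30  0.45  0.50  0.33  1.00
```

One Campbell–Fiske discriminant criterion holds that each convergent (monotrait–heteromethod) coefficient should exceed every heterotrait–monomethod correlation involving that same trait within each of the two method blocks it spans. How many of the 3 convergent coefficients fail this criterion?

Checking each validity diagonal entry against its comparison values:
Con (methods 1·2): 0.64 vs {0.57, 0.59, 0.18, 0.50} → pass.
ER (methods 1·2): 0.66 vs {0.57, 0.59, 0.25, 0.33} → pass.
Per (methods 1·2): 0.45 vs {0.18, 0.50, 0.25, 0.33} → fail.
1 of 3 fail.

1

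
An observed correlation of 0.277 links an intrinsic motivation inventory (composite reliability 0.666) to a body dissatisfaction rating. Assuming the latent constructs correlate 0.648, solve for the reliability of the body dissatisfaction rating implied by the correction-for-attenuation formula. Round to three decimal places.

0.274

r_true = r_obs / √(r_xx · r_yy) ⇒ 0.648 = 0.277 / √(0.666 · r_yy).
√(0.666 · r_yy) = 0.277 / 0.648 = 0.4275; 0.666 · r_yy = 0.1828; r_yy = 0.1828 / 0.666 ≈ 0.274.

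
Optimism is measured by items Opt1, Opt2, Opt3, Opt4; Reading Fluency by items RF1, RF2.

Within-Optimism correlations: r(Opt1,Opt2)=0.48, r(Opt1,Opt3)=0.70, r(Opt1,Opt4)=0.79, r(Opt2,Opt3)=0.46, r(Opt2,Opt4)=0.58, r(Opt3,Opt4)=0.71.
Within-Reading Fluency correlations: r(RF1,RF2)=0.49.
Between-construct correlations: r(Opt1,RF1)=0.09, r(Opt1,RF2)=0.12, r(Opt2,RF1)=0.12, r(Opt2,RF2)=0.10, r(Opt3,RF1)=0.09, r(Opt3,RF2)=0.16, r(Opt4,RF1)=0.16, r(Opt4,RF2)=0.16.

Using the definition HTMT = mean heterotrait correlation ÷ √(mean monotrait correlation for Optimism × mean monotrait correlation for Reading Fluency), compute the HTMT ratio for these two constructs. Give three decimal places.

0.227

Mean between = 1.00/8 = 0.1250.
Mean within-Opt = 3.72/6 = 0.6200; mean within-RF = 0.49/1 = 0.4900.
Geometric mean = √(0.6200 × 0.4900) = 0.5512.
HTMT = 0.1250 / 0.5512 = 0.227.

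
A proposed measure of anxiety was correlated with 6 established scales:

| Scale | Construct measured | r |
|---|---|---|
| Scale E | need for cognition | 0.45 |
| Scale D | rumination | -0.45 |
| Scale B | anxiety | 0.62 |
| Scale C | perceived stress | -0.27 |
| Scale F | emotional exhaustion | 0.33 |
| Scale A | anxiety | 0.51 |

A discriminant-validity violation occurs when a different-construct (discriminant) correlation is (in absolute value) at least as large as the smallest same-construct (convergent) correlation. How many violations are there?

0

Convergent (same construct = anxiety): Scale B, Scale A.
Smallest convergent = 0.51. Discriminant |r|: 0.45, 0.45, 0.27, 0.33; count ≥ 0.51 → 0.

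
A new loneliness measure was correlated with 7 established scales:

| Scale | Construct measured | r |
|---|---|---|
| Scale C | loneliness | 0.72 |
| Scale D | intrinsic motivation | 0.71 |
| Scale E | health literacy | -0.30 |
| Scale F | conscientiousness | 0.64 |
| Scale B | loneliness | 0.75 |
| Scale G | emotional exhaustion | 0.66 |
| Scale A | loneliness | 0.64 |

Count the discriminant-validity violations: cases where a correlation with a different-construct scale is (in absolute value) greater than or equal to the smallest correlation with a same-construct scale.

3

Convergent (same construct = loneliness): Scale C, Scale B, Scale A.
Smallest convergent = 0.64. Discriminant |r|: 0.71, 0.30, 0.64, 0.66; count ≥ 0.64 → 3.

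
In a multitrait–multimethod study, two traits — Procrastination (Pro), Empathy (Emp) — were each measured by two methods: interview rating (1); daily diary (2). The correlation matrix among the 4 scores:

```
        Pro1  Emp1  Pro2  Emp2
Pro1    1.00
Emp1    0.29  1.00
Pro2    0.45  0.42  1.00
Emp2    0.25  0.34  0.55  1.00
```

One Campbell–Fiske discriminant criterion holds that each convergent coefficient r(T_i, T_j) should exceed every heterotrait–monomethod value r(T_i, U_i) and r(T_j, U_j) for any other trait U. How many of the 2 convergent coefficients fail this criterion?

2

Each convergent coefficient versus the relevant comparison correlations:
Pro (methods 1·2): 0.45 vs {0.29, 0.55} → fail.
Emp (methods 1·2): 0.34 vs {0.29, 0.55} → fail.
2 of 2 fail.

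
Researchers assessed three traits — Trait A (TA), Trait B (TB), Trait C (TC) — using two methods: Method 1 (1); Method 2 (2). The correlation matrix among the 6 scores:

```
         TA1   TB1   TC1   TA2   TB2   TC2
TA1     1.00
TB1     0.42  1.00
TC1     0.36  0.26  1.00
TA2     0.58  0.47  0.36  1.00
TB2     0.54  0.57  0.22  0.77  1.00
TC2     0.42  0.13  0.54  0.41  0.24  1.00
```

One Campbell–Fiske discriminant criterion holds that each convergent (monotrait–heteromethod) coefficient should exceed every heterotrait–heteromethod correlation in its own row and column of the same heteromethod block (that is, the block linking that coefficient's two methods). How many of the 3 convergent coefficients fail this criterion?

0

Each convergent coefficient versus the relevant comparison correlations:
TA (methods 1·2): 0.58 vs {0.54, 0.47, 0.42, 0.36} → pass.
TB (methods 1·2): 0.57 vs {0.47, 0.54, 0.13, 0.22} → pass.
TC (methods 1·2): 0.54 vs {0.36, 0.42, 0.22, 0.13} → pass.
0 of 3 fail.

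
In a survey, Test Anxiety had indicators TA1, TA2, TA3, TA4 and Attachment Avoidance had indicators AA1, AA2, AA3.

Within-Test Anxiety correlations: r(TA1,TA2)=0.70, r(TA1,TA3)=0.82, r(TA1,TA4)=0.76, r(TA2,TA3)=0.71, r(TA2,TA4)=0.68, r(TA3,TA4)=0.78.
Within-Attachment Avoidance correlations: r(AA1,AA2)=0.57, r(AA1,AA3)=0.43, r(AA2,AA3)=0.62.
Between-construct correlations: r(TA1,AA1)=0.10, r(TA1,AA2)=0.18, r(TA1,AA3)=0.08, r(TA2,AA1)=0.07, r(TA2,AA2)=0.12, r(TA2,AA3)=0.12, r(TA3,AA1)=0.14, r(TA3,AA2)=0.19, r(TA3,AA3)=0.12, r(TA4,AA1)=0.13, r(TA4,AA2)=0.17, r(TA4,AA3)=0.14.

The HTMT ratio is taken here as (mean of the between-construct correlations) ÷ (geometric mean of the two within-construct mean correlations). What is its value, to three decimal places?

0.205

Mean between = 1.56/12 = 0.1300.
Mean within-TA = 4.45/6 = 0.7417; mean within-AA = 1.62/3 = 0.5400.
Geometric mean = √(0.7417 × 0.5400) = 0.6329.
HTMT = 0.1300 / 0.6329 = 0.205.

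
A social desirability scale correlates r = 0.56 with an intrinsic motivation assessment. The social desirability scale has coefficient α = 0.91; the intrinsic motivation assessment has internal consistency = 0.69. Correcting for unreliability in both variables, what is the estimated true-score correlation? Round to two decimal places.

r_true = r_obs / √(r_xx · r_yy) = 0.56 / √(0.91 × 0.69) = 0.56 / √0.6279 = 0.56 / 0.7924 ≈ 0.71.

0.71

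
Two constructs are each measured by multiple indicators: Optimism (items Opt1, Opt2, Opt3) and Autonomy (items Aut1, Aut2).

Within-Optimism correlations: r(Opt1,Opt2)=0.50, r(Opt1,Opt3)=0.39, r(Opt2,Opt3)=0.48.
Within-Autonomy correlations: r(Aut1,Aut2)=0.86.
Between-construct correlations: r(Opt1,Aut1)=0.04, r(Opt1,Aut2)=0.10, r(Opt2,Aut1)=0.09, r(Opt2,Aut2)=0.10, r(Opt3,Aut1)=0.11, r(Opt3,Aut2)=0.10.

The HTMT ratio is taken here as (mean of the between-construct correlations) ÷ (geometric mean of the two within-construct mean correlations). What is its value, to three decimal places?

Mean between = 0.54/6 = 0.0900.
Mean within-Opt = 1.37/3 = 0.4567; mean within-Aut = 0.86/1 = 0.8600.
Geometric mean = √(0.4567 × 0.8600) = 0.6267.
HTMT = 0.0900 / 0.6267 = 0.144.

0.144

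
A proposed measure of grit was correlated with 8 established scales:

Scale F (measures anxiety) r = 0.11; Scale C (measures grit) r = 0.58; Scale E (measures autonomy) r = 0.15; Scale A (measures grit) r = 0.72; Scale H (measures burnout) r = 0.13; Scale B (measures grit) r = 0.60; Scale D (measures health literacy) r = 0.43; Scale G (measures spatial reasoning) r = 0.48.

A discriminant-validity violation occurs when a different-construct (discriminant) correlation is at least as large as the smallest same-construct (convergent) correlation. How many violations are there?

Convergent (same construct = grit): Scale C, Scale A, Scale B.
Smallest convergent = 0.58. Discriminant values: 0.11, 0.15, 0.13, 0.43, 0.48; count ≥ 0.58 → 0.

0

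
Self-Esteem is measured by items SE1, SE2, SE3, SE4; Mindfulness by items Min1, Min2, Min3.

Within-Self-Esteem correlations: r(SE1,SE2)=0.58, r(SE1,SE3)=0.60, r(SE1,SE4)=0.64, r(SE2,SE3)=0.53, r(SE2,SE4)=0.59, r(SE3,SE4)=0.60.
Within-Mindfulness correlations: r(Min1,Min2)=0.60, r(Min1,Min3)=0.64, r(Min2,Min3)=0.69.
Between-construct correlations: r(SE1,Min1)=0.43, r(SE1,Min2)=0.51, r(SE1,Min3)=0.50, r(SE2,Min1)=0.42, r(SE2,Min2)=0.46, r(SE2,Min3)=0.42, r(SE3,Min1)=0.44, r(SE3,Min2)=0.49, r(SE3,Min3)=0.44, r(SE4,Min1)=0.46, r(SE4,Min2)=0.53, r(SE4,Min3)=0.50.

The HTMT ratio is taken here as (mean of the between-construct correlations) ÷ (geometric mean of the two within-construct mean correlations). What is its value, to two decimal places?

Between-construct mean = 5.60/12 = 0.4667.
Mean within-SE = 3.54/6 = 0.5900; mean within-Min = 1.93/3 = 0.6433.
Geometric mean = √(0.5900 × 0.6433) = 0.6161.
HTMT = 0.4667 / 0.6161 = 0.76.

0.76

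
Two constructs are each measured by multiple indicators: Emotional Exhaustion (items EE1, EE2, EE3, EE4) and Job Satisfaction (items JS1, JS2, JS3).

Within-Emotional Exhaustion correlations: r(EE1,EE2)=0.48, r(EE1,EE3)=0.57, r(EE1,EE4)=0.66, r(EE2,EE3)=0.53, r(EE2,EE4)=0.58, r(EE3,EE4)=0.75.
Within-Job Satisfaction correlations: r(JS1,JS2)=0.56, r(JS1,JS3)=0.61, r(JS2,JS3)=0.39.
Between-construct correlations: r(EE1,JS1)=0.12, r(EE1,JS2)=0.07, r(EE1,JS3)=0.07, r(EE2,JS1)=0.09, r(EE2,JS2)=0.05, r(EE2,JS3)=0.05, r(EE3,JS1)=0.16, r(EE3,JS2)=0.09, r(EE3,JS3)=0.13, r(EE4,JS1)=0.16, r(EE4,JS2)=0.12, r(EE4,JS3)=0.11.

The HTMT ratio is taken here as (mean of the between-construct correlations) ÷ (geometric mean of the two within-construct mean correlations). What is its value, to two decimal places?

0.18

Mean heterotrait r = 1.22/12 = 0.1017.
Mean within-EE = 3.57/6 = 0.5950; mean within-JS = 1.56/3 = 0.5200.
Geometric mean = √(0.5950 × 0.5200) = 0.5562.
HTMT = 0.1017 / 0.5562 = 0.18.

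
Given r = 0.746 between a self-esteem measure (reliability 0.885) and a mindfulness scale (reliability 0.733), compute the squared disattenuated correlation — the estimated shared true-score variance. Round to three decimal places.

0.858

Disattenuated r = 0.746 / √(0.885 × 0.733) = 0.746 / 0.8054 = 0.9262.
Shared true-score variance = 0.9262² = 0.8578 ≈ 0.858.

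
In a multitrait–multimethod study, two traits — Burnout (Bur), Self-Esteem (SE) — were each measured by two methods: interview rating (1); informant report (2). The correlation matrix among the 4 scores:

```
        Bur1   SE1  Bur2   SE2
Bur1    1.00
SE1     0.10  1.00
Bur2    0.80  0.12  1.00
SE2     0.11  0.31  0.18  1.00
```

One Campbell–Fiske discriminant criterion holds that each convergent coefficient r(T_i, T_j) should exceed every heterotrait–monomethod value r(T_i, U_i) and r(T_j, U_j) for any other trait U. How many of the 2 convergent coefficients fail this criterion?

0

Checking each validity diagonal entry against its comparison values:
Bur (methods 1·2): 0.80 vs {0.10, 0.18} → pass.
SE (methods 1·2): 0.31 vs {0.10, 0.18} → pass.
0 of 2 fail.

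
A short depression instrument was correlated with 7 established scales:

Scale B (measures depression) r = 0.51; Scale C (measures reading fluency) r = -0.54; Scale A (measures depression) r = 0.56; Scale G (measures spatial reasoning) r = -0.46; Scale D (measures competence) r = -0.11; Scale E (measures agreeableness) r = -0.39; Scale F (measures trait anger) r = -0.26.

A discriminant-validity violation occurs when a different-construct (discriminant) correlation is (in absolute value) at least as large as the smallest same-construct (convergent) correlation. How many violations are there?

Convergent (same construct = depression): Scale B, Scale A.
Smallest convergent = 0.51. Discriminant |r|: 0.54, 0.46, 0.11, 0.39, 0.26; count ≥ 0.51 → 1.

1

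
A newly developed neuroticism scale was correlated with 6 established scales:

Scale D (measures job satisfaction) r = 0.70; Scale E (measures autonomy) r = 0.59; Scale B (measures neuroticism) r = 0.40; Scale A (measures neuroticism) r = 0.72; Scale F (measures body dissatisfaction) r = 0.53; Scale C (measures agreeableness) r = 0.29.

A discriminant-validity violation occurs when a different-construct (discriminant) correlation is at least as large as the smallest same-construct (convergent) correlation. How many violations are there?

3

Convergent (same construct = neuroticism): Scale B, Scale A.
Smallest convergent = 0.40. Discriminant values: 0.70, 0.59, 0.53, 0.29; count ≥ 0.40 → 3.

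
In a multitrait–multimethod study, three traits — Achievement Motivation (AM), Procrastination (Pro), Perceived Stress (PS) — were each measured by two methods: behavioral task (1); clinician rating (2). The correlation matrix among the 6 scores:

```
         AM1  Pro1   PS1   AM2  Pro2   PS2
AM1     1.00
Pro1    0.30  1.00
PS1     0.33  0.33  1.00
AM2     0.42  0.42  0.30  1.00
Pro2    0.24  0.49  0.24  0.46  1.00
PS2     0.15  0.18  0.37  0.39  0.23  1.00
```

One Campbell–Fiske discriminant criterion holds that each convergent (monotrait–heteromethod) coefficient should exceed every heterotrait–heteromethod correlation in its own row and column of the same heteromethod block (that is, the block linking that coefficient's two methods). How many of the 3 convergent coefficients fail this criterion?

1

Convergent coefficients and their comparison sets:
AM (methods 1·2): 0.42 vs {0.24, 0.42, 0.15, 0.30} → fail.
Pro (methods 1·2): 0.49 vs {0.42, 0.24, 0.18, 0.24} → pass.
PS (methods 1·2): 0.37 vs {0.30, 0.15, 0.24, 0.18} → pass.
1 of 3 fail.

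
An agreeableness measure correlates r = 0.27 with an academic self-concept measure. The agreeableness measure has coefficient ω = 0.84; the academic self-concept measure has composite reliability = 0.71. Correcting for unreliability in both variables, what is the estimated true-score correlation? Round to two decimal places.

r_true = r_obs / √(r_xx · r_yy) = 0.27 / √(0.84 × 0.71) = 0.27 / √0.5964 = 0.27 / 0.7723 ≈ 0.35.

0.35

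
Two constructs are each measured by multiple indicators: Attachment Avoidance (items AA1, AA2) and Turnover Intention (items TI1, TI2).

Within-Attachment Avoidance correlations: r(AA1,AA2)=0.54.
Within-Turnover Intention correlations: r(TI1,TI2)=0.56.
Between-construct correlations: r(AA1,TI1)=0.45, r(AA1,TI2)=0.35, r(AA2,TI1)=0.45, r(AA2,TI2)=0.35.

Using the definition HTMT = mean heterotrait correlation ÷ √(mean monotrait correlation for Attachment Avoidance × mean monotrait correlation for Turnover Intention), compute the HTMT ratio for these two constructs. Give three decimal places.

0.727

Mean between = 1.60/4 = 0.4000.
Mean within-AA = 0.54/1 = 0.5400; mean within-TI = 0.56/1 = 0.5600.
Geometric mean = √(0.5400 × 0.5600) = 0.5499.
HTMT = 0.4000 / 0.5499 = 0.727.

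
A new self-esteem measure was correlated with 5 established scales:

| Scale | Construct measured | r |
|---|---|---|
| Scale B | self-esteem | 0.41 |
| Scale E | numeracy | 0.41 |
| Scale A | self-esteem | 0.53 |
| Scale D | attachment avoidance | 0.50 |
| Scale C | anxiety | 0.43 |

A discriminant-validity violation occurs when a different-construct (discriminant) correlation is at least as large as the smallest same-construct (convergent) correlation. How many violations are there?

3

Convergent (same construct = self-esteem): Scale B, Scale A.
Smallest convergent = 0.41. Discriminant values: 0.41, 0.50, 0.43; count ≥ 0.41 → 3.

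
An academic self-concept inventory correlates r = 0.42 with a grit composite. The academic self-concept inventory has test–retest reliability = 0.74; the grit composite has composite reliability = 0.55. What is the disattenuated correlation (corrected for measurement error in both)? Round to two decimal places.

r_true = r_obs / √(r_xx · r_yy) = 0.42 / √(0.74 × 0.55) = 0.42 / √0.4070 = 0.42 / 0.6380 ≈ 0.66.

0.66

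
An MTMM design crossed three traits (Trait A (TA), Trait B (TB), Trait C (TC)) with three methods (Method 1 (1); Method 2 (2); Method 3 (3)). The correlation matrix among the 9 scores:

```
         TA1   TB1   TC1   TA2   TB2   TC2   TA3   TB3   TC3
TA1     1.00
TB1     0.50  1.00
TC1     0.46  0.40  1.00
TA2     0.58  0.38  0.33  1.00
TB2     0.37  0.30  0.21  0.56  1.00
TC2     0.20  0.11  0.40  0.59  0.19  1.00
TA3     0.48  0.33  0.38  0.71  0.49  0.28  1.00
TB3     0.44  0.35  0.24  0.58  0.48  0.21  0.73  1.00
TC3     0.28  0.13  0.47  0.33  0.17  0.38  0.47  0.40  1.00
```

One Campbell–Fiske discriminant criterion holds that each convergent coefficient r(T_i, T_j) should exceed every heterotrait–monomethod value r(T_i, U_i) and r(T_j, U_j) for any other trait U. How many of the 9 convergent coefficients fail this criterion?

9

Checking each validity diagonal entry against its comparison values:
TA (methods 1·2): 0.58 vs {0.50, 0.56, 0.46, 0.59} → fail.
TA (methods 1·3): 0.48 vs {0.50, 0.73, 0.46, 0.47} → fail.
TA (methods 2·3): 0.71 vs {0.56, 0.73, 0.59, 0.47} → fail.
TB (methods 1·2): 0.30 vs {0.50, 0.56, 0.40, 0.19} → fail.
TB (methods 1·3): 0.35 vs {0.50, 0.73, 0.40, 0.40} → fail.
TB (methods 2·3): 0.48 vs {0.56, 0.73, 0.19, 0.40} → fail.
TC (methods 1·2): 0.40 vs {0.46, 0.59, 0.40, 0.19} → fail.
TC (methods 1·3): 0.47 vs {0.46, 0.47, 0.40, 0.40} → fail.
TC (methods 2·3): 0.38 vs {0.59, 0.47, 0.19, 0.40} → fail.
9 of 9 fail.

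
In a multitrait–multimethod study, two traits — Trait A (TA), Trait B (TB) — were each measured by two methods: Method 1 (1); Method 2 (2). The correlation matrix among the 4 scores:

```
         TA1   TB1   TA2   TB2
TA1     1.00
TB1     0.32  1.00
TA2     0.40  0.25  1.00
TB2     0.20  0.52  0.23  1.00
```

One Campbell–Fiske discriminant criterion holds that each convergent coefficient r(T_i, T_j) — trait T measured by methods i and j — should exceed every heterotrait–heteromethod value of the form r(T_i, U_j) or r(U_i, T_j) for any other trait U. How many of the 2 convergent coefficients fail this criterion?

0

Checking each validity diagonal entry against its comparison values:
TA (methods 1·2): 0.40 vs {0.20, 0.25} → pass.
TB (methods 1·2): 0.52 vs {0.25, 0.20} → pass.
0 of 2 fail.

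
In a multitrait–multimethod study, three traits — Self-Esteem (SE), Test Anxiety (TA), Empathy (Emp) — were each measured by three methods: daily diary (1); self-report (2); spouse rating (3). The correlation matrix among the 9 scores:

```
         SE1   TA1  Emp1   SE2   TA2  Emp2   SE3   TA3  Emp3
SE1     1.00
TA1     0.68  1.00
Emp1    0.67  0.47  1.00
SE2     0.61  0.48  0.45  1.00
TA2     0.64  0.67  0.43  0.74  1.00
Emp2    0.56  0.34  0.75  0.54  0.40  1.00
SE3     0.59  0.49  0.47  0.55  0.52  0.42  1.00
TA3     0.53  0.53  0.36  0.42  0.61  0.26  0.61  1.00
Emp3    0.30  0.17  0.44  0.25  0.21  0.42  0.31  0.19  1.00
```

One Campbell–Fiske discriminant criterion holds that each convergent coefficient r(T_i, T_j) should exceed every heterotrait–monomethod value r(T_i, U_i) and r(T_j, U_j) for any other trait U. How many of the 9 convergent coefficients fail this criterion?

8

Each convergent coefficient versus the relevant comparison correlations:
SE (methods 1·2): 0.61 vs {0.68, 0.74, 0.67, 0.54} → fail.
SE (methods 1·3): 0.59 vs {0.68, 0.61, 0.67, 0.31} → fail.
SE (methods 2·3): 0.55 vs {0.74, 0.61, 0.54, 0.31} → fail.
TA (methods 1·2): 0.67 vs {0.68, 0.74, 0.47, 0.40} → fail.
TA (methods 1·3): 0.53 vs {0.68, 0.61, 0.47, 0.19} → fail.
TA (methods 2·3): 0.61 vs {0.74, 0.61, 0.40, 0.19} → fail.
Emp (methods 1·2): 0.75 vs {0.67, 0.54, 0.47, 0.40} → pass.
Emp (methods 1·3): 0.44 vs {0.67, 0.31, 0.47, 0.19} → fail.
Emp (methods 2·3): 0.42 vs {0.54, 0.31, 0.40, 0.19} → fail.
8 of 9 fail.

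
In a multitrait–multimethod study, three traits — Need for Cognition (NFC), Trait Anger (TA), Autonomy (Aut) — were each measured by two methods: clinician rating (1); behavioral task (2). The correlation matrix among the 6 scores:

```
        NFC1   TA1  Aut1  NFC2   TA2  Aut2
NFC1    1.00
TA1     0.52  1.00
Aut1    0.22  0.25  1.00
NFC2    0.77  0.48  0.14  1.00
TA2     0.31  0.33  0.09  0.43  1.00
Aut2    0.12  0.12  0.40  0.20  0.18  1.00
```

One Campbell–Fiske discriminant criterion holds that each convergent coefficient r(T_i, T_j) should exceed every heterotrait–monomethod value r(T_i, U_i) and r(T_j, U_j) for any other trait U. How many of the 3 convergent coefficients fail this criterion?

1

Checking each validity diagonal entry against its comparison values:
NFC (methods 1·2): 0.77 vs {0.52, 0.43, 0.22, 0.20} → pass.
TA (methods 1·2): 0.33 vs {0.52, 0.43, 0.25, 0.18} → fail.
Aut (methods 1·2): 0.40 vs {0.22, 0.20, 0.25, 0.18} → pass.
1 of 3 fail.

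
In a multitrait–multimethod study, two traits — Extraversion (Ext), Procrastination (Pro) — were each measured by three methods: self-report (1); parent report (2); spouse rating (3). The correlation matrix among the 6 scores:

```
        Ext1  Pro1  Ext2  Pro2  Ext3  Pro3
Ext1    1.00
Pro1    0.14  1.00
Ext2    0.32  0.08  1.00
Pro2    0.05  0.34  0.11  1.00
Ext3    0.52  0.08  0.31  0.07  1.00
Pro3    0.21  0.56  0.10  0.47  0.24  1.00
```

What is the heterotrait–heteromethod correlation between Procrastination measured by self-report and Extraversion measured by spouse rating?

Different traits and methods: r(Pro1, Ext3) = 0.08.

0.08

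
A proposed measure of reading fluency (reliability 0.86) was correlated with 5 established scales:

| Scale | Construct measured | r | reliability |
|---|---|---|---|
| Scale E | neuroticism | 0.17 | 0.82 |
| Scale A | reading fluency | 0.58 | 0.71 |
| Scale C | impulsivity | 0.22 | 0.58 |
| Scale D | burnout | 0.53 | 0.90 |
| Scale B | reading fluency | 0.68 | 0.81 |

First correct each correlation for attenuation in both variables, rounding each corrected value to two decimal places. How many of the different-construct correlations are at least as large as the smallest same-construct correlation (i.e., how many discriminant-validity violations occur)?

0

Disattenuated r (r / √(r_scale · r_new)):
  Scale E (disc): 0.17 / √(0.82·0.86) = 0.20
  Scale A (conv): 0.58 / √(0.71·0.86) = 0.74
  Scale C (disc): 0.22 / √(0.58·0.86) = 0.31
  Scale D (disc): 0.53 / √(0.90·0.86) = 0.60
  Scale B (conv): 0.68 / √(0.81·0.86) = 0.81
Smallest convergent = 0.74. Discriminant values: 0.20, 0.31, 0.60; count ≥ 0.74 → 0.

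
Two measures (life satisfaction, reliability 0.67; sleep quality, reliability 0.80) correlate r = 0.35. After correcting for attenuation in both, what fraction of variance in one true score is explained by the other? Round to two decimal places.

Disattenuated r = 0.35 / √(0.67 × 0.80) = 0.35 / 0.7321 = 0.4781.
Shared true-score variance = 0.4781² = 0.2286 ≈ 0.23.

0.23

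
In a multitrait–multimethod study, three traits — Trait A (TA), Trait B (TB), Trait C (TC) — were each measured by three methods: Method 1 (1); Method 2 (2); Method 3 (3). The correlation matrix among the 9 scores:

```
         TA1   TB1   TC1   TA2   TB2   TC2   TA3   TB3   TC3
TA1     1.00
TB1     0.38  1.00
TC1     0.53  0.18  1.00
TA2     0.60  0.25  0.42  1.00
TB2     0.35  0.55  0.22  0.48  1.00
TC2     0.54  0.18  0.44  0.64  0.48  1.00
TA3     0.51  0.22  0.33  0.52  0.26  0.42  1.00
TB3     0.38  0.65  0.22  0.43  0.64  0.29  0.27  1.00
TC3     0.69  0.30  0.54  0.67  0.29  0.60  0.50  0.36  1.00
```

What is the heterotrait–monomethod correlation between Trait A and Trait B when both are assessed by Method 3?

0.27

Different traits, same method: r(TA3, TB3) = 0.27.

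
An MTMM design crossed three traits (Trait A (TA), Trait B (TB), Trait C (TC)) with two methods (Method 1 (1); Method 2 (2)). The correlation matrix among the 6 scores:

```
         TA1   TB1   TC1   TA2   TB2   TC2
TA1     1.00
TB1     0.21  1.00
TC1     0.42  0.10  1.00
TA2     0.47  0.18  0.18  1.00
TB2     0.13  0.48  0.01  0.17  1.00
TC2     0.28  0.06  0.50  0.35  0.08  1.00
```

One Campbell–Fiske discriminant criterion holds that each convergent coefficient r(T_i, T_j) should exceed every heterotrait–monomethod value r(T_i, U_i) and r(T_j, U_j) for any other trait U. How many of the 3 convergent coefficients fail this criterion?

0

Checking each validity diagonal entry against its comparison values:
TA (methods 1·2): 0.47 vs {0.21, 0.17, 0.42, 0.35} → pass.
TB (methods 1·2): 0.48 vs {0.21, 0.17, 0.10, 0.08} → pass.
TC (methods 1·2): 0.50 vs {0.42, 0.35, 0.10, 0.08} → pass.
0 of 3 fail.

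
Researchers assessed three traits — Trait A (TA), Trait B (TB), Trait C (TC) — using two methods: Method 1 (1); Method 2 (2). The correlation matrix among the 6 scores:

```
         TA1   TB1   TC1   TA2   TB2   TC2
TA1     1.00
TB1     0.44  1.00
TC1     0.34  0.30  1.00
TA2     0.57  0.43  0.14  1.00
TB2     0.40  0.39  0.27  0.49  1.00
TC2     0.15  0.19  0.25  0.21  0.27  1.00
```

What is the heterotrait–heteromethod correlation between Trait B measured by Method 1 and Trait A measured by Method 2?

Different traits and methods: r(TB1, TA2) = 0.43.

0.43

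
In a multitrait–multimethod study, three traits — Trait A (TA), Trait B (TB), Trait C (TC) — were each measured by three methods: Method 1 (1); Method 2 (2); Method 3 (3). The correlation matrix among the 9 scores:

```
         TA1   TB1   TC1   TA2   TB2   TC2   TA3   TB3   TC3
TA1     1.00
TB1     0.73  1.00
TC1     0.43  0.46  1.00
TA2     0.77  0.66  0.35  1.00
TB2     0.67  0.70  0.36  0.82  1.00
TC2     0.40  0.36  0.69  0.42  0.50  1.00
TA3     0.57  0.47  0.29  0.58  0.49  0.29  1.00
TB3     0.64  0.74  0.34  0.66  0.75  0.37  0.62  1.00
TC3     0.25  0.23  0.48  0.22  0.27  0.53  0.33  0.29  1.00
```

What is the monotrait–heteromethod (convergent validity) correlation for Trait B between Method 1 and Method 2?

Same trait (TB), different methods: r(TB1, TB2) = 0.70.

0.70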